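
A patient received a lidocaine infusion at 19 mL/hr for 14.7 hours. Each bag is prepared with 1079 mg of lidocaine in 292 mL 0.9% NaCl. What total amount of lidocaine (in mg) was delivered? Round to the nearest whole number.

1032 mg

Concentration = 1079 mg ÷ 292 mL = 3.695205 mg/mL
Drug rate = 19 mL/hr × 3.695205 mg/mL = 70.2089 mg/hr
Total = 70.2089 mg/hr × 14.7 hr = 1032.071 mg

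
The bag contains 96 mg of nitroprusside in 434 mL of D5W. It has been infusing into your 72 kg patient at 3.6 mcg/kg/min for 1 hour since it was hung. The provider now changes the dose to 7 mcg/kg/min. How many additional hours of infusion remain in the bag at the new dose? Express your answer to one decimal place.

Initial rate:
Dose = 3.6 mcg/kg/min × 72 kg = 259.2 mcg/min
259.2 mcg/min × 60 min/hr = 15552 mcg/hr
Concentration = 96 mg ÷ 434 mL = 0.2211982 mg/mL = 221.1982 mcg/mL
Rate = 15552 mcg/hr ÷ 221.1982 mcg/mL = 70.308 mL/hr
Volume infused so far = 70.308 mL/hr × 1 hr = 70.308 mL
Volume remaining = 434 − 70.308 = 363.692 mL
New rate:
Dose = 7 mcg/kg/min × 72 kg = 504 mcg/min
504 mcg/min × 60 min/hr = 30240 mcg/hr
Rate = 30240 mcg/hr ÷ 221.1982 mcg/mL = 136.71 mL/hr
Time remaining = 363.692 mL ÷ 136.71 mL/hr = 2.660317 hr

2.7 hours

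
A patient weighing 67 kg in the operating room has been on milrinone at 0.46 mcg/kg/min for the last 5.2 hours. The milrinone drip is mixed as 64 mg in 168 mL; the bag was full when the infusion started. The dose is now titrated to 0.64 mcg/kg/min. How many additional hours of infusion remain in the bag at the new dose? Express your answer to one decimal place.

21.1 hours

Initial rate:
Dose = 0.46 mcg/kg/min × 67 kg = 30.82 mcg/min
30.82 mcg/min × 60 min/hr = 1849.2 mcg/hr
Concentration = 64 mg ÷ 168 mL = 0.3809524 mg/mL = 380.9524 mcg/mL
Rate = 1849.2 mcg/hr ÷ 380.9524 mcg/mL = 4.85415 mL/hr
Volume infused so far = 4.85415 mL/hr × 5.2 hr = 25.24158 mL
Volume remaining = 168 − 25.24158 = 142.7584 mL
New rate:
Dose = 0.64 mcg/kg/min × 67 kg = 42.88 mcg/min
42.88 mcg/min × 60 min/hr = 2572.8 mcg/hr
Rate = 2572.8 mcg/hr ÷ 380.9524 mcg/mL = 6.7536 mL/hr
Time remaining = 142.7584 mL ÷ 6.7536 mL/hr = 21.13812 hr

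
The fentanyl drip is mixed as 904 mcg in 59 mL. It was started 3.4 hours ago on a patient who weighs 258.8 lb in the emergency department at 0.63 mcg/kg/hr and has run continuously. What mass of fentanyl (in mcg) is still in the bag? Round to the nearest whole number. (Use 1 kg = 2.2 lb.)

Weight = 258.8 lb ÷ 2.2 lb/kg = 117.6364 kg
Dose = 0.63 mcg/kg/hr × 117.6364 kg = 74.11091 mcg/hr
Concentration = 904 mcg ÷ 59 mL = 15.32203 mcg/mL
Rate = 74.11091 mcg/hr ÷ 15.32203 mcg/mL = 4.836885 mL/hr
Volume infused = 4.836885 mL/hr × 3.4 hr = 16.44541 mL
Volume remaining = 59 − 16.44541 = 42.55459 mL
Drug remaining = 42.55459 mL × 15.32203 mcg/mL = 652.0229 mcg

652 mcg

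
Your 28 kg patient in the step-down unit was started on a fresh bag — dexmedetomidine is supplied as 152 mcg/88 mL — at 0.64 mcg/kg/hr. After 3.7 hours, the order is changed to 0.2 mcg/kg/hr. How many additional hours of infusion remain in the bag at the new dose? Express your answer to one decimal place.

Initial rate:
Dose = 0.64 mcg/kg/hr × 28 kg = 17.92 mcg/hr
Concentration = 152 mcg ÷ 88 mL = 1.727273 mcg/mL
Rate = 17.92 mcg/hr ÷ 1.727273 mcg/mL = 10.37474 mL/hr
Volume infused so far = 10.37474 mL/hr × 3.7 hr = 38.38653 mL
Volume remaining = 88 − 38.38653 = 49.61347 mL
New rate:
Dose = 0.2 mcg/kg/hr × 28 kg = 5.6 mcg/hr
Rate = 5.6 mcg/hr ÷ 1.727273 mcg/mL = 3.242105 mL/hr
Time remaining = 49.61347 mL ÷ 3.242105 mL/hr = 15.30286 hr

15.3 hours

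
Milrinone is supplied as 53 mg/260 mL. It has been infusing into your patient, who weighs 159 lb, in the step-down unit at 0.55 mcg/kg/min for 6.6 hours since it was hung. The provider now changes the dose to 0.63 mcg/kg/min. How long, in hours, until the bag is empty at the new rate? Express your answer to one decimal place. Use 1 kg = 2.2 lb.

13.6 hours

Initial rate:
Weight = 159 lb ÷ 2.2 lb/kg = 72.27273 kg
Dose = 0.55 mcg/kg/min × 72.27273 kg = 39.75 mcg/min
39.75 mcg/min × 60 min/hr = 2385 mcg/hr
Concentration = 53 mg ÷ 260 mL = 0.2038462 mg/mL = 203.8462 mcg/mL
Rate = 2385 mcg/hr ÷ 203.8462 mcg/mL = 11.7 mL/hr
Volume infused so far = 11.7 mL/hr × 6.6 hr = 77.22 mL
Volume remaining = 260 − 77.22 = 182.78 mL
New rate:
Dose = 0.63 mcg/kg/min × 72.27273 kg = 45.53182 mcg/min
45.53182 mcg/min × 60 min/hr = 2731.909 mcg/hr
Rate = 2731.909 mcg/hr ÷ 203.8462 mcg/mL = 13.40182 mL/hr
Time remaining = 182.78 mL ÷ 13.40182 mL/hr = 13.63845 hr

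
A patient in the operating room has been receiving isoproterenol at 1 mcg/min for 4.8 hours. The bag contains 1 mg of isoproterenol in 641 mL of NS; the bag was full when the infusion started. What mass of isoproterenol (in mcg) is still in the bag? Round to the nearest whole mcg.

712 mcg

1 mcg/min × 60 min/hr = 60 mcg/hr
Concentration = 1 mg ÷ 641 mL = 0.001560062 mg/mL = 1.560062 mcg/mL
Rate = 60 mcg/hr ÷ 1.560062 mcg/mL = 38.46 mL/hr
Volume infused = 38.46 mL/hr × 4.8 hr = 184.608 mL
Volume remaining = 641 − 184.608 = 456.392 mL
Drug remaining = 456.392 mL × 1.560062 mcg/mL = 712 mcg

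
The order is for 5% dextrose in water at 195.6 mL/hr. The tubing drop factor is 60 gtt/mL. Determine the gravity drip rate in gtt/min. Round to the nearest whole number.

195.6 mL/hr ÷ 60 min/hr = 3.26 mL/min
3.26 mL/min × 60 gtt/mL = 195.6 gtt/min

196 gtt/min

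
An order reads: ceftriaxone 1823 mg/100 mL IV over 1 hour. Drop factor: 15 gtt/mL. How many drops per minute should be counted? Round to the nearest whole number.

25 gtt/min

100 mL ÷ (1 hr × 60 = 60 min) = 1.666667 mL/min
1.666667 mL/min × 15 gtt/mL = 25 gtt/min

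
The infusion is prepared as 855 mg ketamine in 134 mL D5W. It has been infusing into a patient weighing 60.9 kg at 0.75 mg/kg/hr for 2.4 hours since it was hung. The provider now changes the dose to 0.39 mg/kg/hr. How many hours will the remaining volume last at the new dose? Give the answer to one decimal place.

31.4 hours

Initial rate:
Dose = 0.75 mg/kg/hr × 60.9 kg = 45.675 mg/hr
Concentration = 855 mg ÷ 134 mL = 6.380597 mg/mL
Rate = 45.675 mg/hr ÷ 6.380597 mg/mL = 7.158421 mL/hr
Volume infused so far = 7.158421 mL/hr × 2.4 hr = 17.18021 mL
Volume remaining = 134 − 17.18021 = 116.8198 mL
New rate:
Dose = 0.39 mg/kg/hr × 60.9 kg = 23.751 mg/hr
Rate = 23.751 mg/hr ÷ 6.380597 mg/mL = 3.722379 mL/hr
Time remaining = 116.8198 mL ÷ 3.722379 mL/hr = 31.3831 hr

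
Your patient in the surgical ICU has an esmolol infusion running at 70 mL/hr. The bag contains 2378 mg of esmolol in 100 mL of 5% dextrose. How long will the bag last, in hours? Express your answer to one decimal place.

Duration = 100 mL ÷ 70 mL/hr = 1.428571 hr

1.4 hours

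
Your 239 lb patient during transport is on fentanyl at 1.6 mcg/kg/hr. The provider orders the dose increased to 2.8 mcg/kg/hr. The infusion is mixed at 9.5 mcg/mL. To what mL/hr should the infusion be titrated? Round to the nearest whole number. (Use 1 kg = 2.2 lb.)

32 mL/hr

Weight = 239 lb ÷ 2.2 lb/kg = 108.6364 kg
Dose = 2.8 mcg/kg/hr × 108.6364 kg = 304.1818 mcg/hr
Rate = 304.1818 mcg/hr ÷ 9.5 mcg/mL = 32.01914 mL/hr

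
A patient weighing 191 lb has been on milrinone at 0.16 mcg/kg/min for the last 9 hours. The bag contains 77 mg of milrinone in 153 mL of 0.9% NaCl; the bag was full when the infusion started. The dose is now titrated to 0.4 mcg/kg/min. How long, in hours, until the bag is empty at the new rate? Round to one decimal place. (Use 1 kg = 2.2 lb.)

Initial rate:
Weight = 191 lb ÷ 2.2 lb/kg = 86.81818 kg
Dose = 0.16 mcg/kg/min × 86.81818 kg = 13.89091 mcg/min
13.89091 mcg/min × 60 min/hr = 833.4545 mcg/hr
Concentration = 77 mg ÷ 153 mL = 0.503268 mg/mL = 503.268 mcg/mL
Rate = 833.4545 mcg/hr ÷ 503.268 mcg/mL = 1.656085 mL/hr
Volume infused so far = 1.656085 mL/hr × 9 hr = 14.90477 mL
Volume remaining = 153 − 14.90477 = 138.0952 mL
New rate:
Dose = 0.4 mcg/kg/min × 86.81818 kg = 34.72727 mcg/min
34.72727 mcg/min × 60 min/hr = 2083.636 mcg/hr
Rate = 2083.636 mcg/hr ÷ 503.268 mcg/mL = 4.140213 mL/hr
Time remaining = 138.0952 mL ÷ 4.140213 mL/hr = 33.35462 hr

33.4 hours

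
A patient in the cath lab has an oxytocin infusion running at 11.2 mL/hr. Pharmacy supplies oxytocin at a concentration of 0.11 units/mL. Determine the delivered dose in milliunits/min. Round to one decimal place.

20.5 milliunits/min

Concentration = 0.11 units/mL = 110 milliunits/mL
Drug rate = 11.2 mL/hr × 110 milliunits/mL = 1232 milliunits/hr
1232 milliunits/hr ÷ 60 min/hr = 20.53333 milliunits/min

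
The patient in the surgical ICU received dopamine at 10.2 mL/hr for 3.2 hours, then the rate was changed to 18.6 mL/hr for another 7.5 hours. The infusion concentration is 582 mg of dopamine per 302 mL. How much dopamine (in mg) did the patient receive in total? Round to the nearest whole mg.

332 mg

Concentration = 582 mg ÷ 302 mL = 1.927152 mg/mL
Stage 1: 10.2 mL/hr × 3.2 hr = 32.64 mL → 32.64 mL × 1.927152 mg/mL = 62.90225 mg
Stage 2: 18.6 mL/hr × 7.5 hr = 139.5 mL → 139.5 mL × 1.927152 mg/mL = 268.8377 mg
Total = 62.90225 + 268.8377 = 331.74 mg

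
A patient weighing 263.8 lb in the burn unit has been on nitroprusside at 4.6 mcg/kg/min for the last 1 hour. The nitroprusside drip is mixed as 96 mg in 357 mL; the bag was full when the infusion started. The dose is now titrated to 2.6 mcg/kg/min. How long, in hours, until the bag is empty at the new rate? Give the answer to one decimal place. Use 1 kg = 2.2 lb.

3.4 hours

Initial rate:
Weight = 263.8 lb ÷ 2.2 lb/kg = 119.9091 kg
Dose = 4.6 mcg/kg/min × 119.9091 kg = 551.5818 mcg/min
551.5818 mcg/min × 60 min/hr = 33094.91 mcg/hr
Concentration = 96 mg ÷ 357 mL = 0.2689076 mg/mL = 268.9076 mcg/mL
Rate = 33094.91 mcg/hr ÷ 268.9076 mcg/mL = 123.0717 mL/hr
Volume infused so far = 123.0717 mL/hr × 1 hr = 123.0717 mL
Volume remaining = 357 − 123.0717 = 233.9283 mL
New rate:
Dose = 2.6 mcg/kg/min × 119.9091 kg = 311.7636 mcg/min
311.7636 mcg/min × 60 min/hr = 18705.82 mcg/hr
Rate = 18705.82 mcg/hr ÷ 268.9076 mcg/mL = 69.56226 mL/hr
Time remaining = 233.9283 mL ÷ 69.56226 mL/hr = 3.362862 hr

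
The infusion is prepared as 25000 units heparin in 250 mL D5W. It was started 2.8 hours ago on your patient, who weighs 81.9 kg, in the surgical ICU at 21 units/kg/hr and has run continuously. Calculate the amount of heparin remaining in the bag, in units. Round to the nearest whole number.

Dose = 21 units/kg/hr × 81.9 kg = 1719.9 units/hr
Concentration = 25000 units ÷ 250 mL = 100 units/mL
Rate = 1719.9 units/hr ÷ 100 units/mL = 17.199 mL/hr
Volume infused = 17.199 mL/hr × 2.8 hr = 48.1572 mL
Volume remaining = 250 − 48.1572 = 201.8428 mL
Drug remaining = 201.8428 mL × 100 units/mL = 20184.28 units

20184 units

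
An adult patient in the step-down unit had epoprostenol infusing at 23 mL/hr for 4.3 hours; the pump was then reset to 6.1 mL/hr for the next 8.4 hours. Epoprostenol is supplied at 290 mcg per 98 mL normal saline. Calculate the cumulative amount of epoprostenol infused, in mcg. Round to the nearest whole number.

444 mcg

Concentration = 290 mcg ÷ 98 mL = 2.959184 mcg/mL
Stage 1: 23 mL/hr × 4.3 hr = 98.9 mL → 98.9 mL × 2.959184 mcg/mL = 292.6633 mcg
Stage 2: 6.1 mL/hr × 8.4 hr = 51.24 mL → 51.24 mL × 2.959184 mcg/mL = 151.6286 mcg
Total = 292.6633 + 151.6286 = 444.2918 mcg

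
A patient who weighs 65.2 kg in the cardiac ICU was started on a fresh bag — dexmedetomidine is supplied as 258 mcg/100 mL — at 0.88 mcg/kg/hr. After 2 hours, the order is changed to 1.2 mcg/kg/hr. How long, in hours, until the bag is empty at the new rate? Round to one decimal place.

Initial rate:
Dose = 0.88 mcg/kg/hr × 65.2 kg = 57.376 mcg/hr
Concentration = 258 mcg ÷ 100 mL = 2.58 mcg/mL
Rate = 57.376 mcg/hr ÷ 2.58 mcg/mL = 22.23876 mL/hr
Volume infused so far = 22.23876 mL/hr × 2 hr = 44.47752 mL
Volume remaining = 100 − 44.47752 = 55.52248 mL
New rate:
Dose = 1.2 mcg/kg/hr × 65.2 kg = 78.24 mcg/hr
Rate = 78.24 mcg/hr ÷ 2.58 mcg/mL = 30.32558 mL/hr
Time remaining = 55.52248 mL ÷ 30.32558 mL/hr = 1.830879 hr

1.8 hours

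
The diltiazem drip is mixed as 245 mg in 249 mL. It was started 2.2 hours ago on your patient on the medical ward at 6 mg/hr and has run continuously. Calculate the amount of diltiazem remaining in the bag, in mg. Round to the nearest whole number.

Concentration = 245 mg ÷ 249 mL = 0.9839357 mg/mL
Rate = 6 mg/hr ÷ 0.9839357 mg/mL = 6.097959 mL/hr
Volume infused = 6.097959 mL/hr × 2.2 hr = 13.41551 mL
Volume remaining = 249 − 13.41551 = 235.5845 mL
Drug remaining = 235.5845 mL × 0.9839357 mg/mL = 231.8 mg

232 mg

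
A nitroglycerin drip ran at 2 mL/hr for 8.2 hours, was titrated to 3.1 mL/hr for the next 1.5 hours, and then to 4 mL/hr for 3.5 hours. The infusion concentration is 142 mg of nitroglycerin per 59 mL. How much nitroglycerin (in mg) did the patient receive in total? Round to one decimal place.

Concentration = 142 mg ÷ 59 mL = 2.40678 mg/mL
Stage 1: 2 mL/hr × 8.2 hr = 16.4 mL → 16.4 mL × 2.40678 mg/mL = 39.47119 mg
Stage 2: 3.1 mL/hr × 1.5 hr = 4.65 mL → 4.65 mL × 2.40678 mg/mL = 11.19153 mg
Stage 3: 4 mL/hr × 3.5 hr = 14 mL → 14 mL × 2.40678 mg/mL = 33.69492 mg
Total = 39.47119 + 11.19153 + 33.69492 = 84.35763 mg

84.4 mg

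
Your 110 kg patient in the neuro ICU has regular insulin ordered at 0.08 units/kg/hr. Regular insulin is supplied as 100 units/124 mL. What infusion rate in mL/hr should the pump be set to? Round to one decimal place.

Dose = 0.08 units/kg/hr × 110 kg = 8.8 units/hr
Concentration = 100 units ÷ 124 mL = 0.8064516 units/mL
Rate = 8.8 units/hr ÷ 0.8064516 units/mL = 10.912 mL/hr

10.9 mL/hr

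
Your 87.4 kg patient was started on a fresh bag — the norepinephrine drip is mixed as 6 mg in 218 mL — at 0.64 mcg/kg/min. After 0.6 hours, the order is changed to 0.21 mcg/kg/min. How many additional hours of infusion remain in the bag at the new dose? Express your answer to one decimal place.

3.6 hours

Initial rate:
Dose = 0.64 mcg/kg/min × 87.4 kg = 55.936 mcg/min
55.936 mcg/min × 60 min/hr = 3356.16 mcg/hr
Concentration = 6 mg ÷ 218 mL = 0.02752294 mg/mL = 27.52294 mcg/mL
Rate = 3356.16 mcg/hr ÷ 27.52294 mcg/mL = 121.9405 mL/hr
Volume infused so far = 121.9405 mL/hr × 0.6 hr = 73.16429 mL
Volume remaining = 218 − 73.16429 = 144.8357 mL
New rate:
Dose = 0.21 mcg/kg/min × 87.4 kg = 18.354 mcg/min
18.354 mcg/min × 60 min/hr = 1101.24 mcg/hr
Rate = 1101.24 mcg/hr ÷ 27.52294 mcg/mL = 40.01172 mL/hr
Time remaining = 144.8357 mL ÷ 40.01172 mL/hr = 3.619832 hr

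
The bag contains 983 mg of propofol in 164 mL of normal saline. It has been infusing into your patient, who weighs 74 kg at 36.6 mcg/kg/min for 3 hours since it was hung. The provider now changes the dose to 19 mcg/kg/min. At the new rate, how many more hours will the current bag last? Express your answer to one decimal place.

Initial rate:
Dose = 36.6 mcg/kg/min × 74 kg = 2708.4 mcg/min
2708.4 mcg/min × 60 min/hr = 162504 mcg/hr
Concentration = 983 mg ÷ 164 mL = 5.993902 mg/mL = 5993.902 mcg/mL
Rate = 162504 mcg/hr ÷ 5993.902 mcg/mL = 27.11155 mL/hr
Volume infused so far = 27.11155 mL/hr × 3 hr = 81.33466 mL
Volume remaining = 164 − 81.33466 = 82.66534 mL
New rate:
Dose = 19 mcg/kg/min × 74 kg = 1406 mcg/min
1406 mcg/min × 60 min/hr = 84360 mcg/hr
Rate = 84360 mcg/hr ÷ 5993.902 mcg/mL = 14.0743 mL/hr
Time remaining = 82.66534 mL ÷ 14.0743 mL/hr = 5.873495 hr

5.9 hours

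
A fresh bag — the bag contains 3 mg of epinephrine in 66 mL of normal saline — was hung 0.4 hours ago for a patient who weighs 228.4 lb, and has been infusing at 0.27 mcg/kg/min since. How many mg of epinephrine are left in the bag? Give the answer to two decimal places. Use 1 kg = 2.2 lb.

Weight = 228.4 lb ÷ 2.2 lb/kg = 103.8182 kg
Dose = 0.27 mcg/kg/min × 103.8182 kg = 28.03091 mcg/min
28.03091 mcg/min × 60 min/hr = 1681.855 mcg/hr
Concentration = 3 mg ÷ 66 mL = 0.04545455 mg/mL = 45.45455 mcg/mL
Rate = 1681.855 mcg/hr ÷ 45.45455 mcg/mL = 37.0008 mL/hr
Volume infused = 37.0008 mL/hr × 0.4 hr = 14.80032 mL
Volume remaining = 66 − 14.80032 = 51.19968 mL
Drug remaining = 51.19968 mL × 45.45455 mcg/mL = 2327.258 mcg = 2.327258 mg

2.33 mg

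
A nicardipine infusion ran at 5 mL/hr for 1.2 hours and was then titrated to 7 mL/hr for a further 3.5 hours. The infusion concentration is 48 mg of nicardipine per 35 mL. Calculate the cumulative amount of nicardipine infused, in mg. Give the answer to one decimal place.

41.8 mg

Concentration = 48 mg ÷ 35 mL = 1.371429 mg/mL
Stage 1: 5 mL/hr × 1.2 hr = 6 mL → 6 mL × 1.371429 mg/mL = 8.228571 mg
Stage 2: 7 mL/hr × 3.5 hr = 24.5 mL → 24.5 mL × 1.371429 mg/mL = 33.6 mg
Total = 8.228571 + 33.6 = 41.82857 mg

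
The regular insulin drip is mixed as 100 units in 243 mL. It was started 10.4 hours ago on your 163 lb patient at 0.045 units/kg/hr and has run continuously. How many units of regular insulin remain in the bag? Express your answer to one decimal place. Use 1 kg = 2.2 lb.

Weight = 163 lb ÷ 2.2 lb/kg = 74.09091 kg
Dose = 0.045 units/kg/hr × 74.09091 kg = 3.334091 units/hr
Concentration = 100 units ÷ 243 mL = 0.4115226 units/mL
Rate = 3.334091 units/hr ÷ 0.4115226 units/mL = 8.101841 mL/hr
Volume infused = 8.101841 mL/hr × 10.4 hr = 84.25915 mL
Volume remaining = 243 − 84.25915 = 158.7409 mL
Drug remaining = 158.7409 mL × 0.4115226 units/mL = 65.32545 units

65.3 units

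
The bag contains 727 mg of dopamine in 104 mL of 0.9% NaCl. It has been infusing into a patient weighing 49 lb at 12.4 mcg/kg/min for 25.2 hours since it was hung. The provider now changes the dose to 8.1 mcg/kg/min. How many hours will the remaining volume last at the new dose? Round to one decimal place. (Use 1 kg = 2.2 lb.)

Initial rate:
Weight = 49 lb ÷ 2.2 lb/kg = 22.27273 kg
Dose = 12.4 mcg/kg/min × 22.27273 kg = 276.1818 mcg/min
276.1818 mcg/min × 60 min/hr = 16570.91 mcg/hr
Concentration = 727 mg ÷ 104 mL = 6.990385 mg/mL = 6990.385 mcg/mL
Rate = 16570.91 mcg/hr ÷ 6990.385 mcg/mL = 2.370529 mL/hr
Volume infused so far = 2.370529 mL/hr × 25.2 hr = 59.73733 mL
Volume remaining = 104 − 59.73733 = 44.26267 mL
New rate:
Dose = 8.1 mcg/kg/min × 22.27273 kg = 180.4091 mcg/min
180.4091 mcg/min × 60 min/hr = 10824.55 mcg/hr
Rate = 10824.55 mcg/hr ÷ 6990.385 mcg/mL = 1.548491 mL/hr
Time remaining = 44.26267 mL ÷ 1.548491 mL/hr = 28.5844 hr

28.6 hours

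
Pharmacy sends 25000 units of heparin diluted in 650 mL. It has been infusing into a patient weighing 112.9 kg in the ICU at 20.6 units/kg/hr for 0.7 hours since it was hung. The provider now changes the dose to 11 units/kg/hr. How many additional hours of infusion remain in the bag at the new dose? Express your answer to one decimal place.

18.8 hours

Initial rate:
Dose = 20.6 units/kg/hr × 112.9 kg = 2325.74 units/hr
Concentration = 25000 units ÷ 650 mL = 38.46154 units/mL
Rate = 2325.74 units/hr ÷ 38.46154 units/mL = 60.46924 mL/hr
Volume infused so far = 60.46924 mL/hr × 0.7 hr = 42.32847 mL
Volume remaining = 650 − 42.32847 = 607.6715 mL
New rate:
Dose = 11 units/kg/hr × 112.9 kg = 1241.9 units/hr
Rate = 1241.9 units/hr ÷ 38.46154 units/mL = 32.2894 mL/hr
Time remaining = 607.6715 mL ÷ 32.2894 mL/hr = 18.81954 hr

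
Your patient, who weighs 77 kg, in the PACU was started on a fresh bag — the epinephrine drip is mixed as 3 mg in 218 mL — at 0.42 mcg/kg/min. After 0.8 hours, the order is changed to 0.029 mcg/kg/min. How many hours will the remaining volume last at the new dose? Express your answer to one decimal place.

10.8 hours

Initial rate:
Dose = 0.42 mcg/kg/min × 77 kg = 32.34 mcg/min
32.34 mcg/min × 60 min/hr = 1940.4 mcg/hr
Concentration = 3 mg ÷ 218 mL = 0.01376147 mg/mL = 13.76147 mcg/mL
Rate = 1940.4 mcg/hr ÷ 13.76147 mcg/mL = 141.0024 mL/hr
Volume infused so far = 141.0024 mL/hr × 0.8 hr = 112.8019 mL
Volume remaining = 218 − 112.8019 = 105.1981 mL
New rate:
Dose = 0.029 mcg/kg/min × 77 kg = 2.233 mcg/min
2.233 mcg/min × 60 min/hr = 133.98 mcg/hr
Rate = 133.98 mcg/hr ÷ 13.76147 mcg/mL = 9.73588 mL/hr
Time remaining = 105.1981 mL ÷ 9.73588 mL/hr = 10.80519 hr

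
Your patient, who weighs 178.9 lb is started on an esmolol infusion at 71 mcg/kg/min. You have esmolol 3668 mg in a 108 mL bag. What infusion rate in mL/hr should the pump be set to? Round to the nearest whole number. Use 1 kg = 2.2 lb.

Weight = 178.9 lb ÷ 2.2 lb/kg = 81.31818 kg
Dose = 71 mcg/kg/min × 81.31818 kg = 5773.591 mcg/min
5773.591 mcg/min × 60 min/hr = 346415.5 mcg/hr
Concentration = 3668 mg ÷ 108 mL = 33.96296 mg/mL = 33962.96 mcg/mL
Rate = 346415.5 mcg/hr ÷ 33962.96 mcg/mL = 10.1998 mL/hr

10 mL/hr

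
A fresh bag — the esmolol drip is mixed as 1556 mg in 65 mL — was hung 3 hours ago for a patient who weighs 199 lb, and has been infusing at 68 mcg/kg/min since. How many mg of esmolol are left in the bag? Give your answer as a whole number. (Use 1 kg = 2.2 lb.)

449 mg

Weight = 199 lb ÷ 2.2 lb/kg = 90.45455 kg
Dose = 68 mcg/kg/min × 90.45455 kg = 6150.909 mcg/min
6150.909 mcg/min × 60 min/hr = 369054.5 mcg/hr
Concentration = 1556 mg ÷ 65 mL = 23.93846 mg/mL = 23938.46 mcg/mL
Rate = 369054.5 mcg/hr ÷ 23938.46 mcg/mL = 15.4168 mL/hr
Volume infused = 15.4168 mL/hr × 3 hr = 46.25041 mL
Volume remaining = 65 − 46.25041 = 18.74959 mL
Drug remaining = 18.74959 mL × 23938.46 mcg/mL = 448836.4 mcg = 448.8364 mg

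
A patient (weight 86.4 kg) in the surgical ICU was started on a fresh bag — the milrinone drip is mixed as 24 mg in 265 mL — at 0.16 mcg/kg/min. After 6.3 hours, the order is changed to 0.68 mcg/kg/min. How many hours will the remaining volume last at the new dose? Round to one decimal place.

5.3 hours

Initial rate:
Dose = 0.16 mcg/kg/min × 86.4 kg = 13.824 mcg/min
13.824 mcg/min × 60 min/hr = 829.44 mcg/hr
Concentration = 24 mg ÷ 265 mL = 0.09056604 mg/mL = 90.56604 mcg/mL
Rate = 829.44 mcg/hr ÷ 90.56604 mcg/mL = 9.1584 mL/hr
Volume infused so far = 9.1584 mL/hr × 6.3 hr = 57.69792 mL
Volume remaining = 265 − 57.69792 = 207.3021 mL
New rate:
Dose = 0.68 mcg/kg/min × 86.4 kg = 58.752 mcg/min
58.752 mcg/min × 60 min/hr = 3525.12 mcg/hr
Rate = 3525.12 mcg/hr ÷ 90.56604 mcg/mL = 38.9232 mL/hr
Time remaining = 207.3021 mL ÷ 38.9232 mL/hr = 5.325926 hr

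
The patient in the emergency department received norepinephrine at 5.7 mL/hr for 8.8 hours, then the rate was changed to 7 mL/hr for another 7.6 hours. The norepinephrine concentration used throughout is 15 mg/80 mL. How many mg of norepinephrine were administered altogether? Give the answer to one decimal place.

Concentration = 15 mg ÷ 80 mL = 0.1875 mg/mL
Stage 1: 5.7 mL/hr × 8.8 hr = 50.16 mL → 50.16 mL × 0.1875 mg/mL = 9.405 mg
Stage 2: 7 mL/hr × 7.6 hr = 53.2 mL → 53.2 mL × 0.1875 mg/mL = 9.975 mg
Total = 9.405 + 9.975 = 19.38 mg

19.4 mg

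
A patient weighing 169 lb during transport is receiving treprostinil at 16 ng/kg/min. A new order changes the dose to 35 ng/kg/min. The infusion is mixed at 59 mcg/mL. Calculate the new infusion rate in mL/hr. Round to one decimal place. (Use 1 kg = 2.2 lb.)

2.7 mL/hr

Weight = 169 lb ÷ 2.2 lb/kg = 76.81818 kg
Dose = 35 ng/kg/min × 76.81818 kg = 2688.636 ng/min
2688.636 ng/min × 60 min/hr = 161318.2 ng/hr
Concentration = 59 mcg/mL = 59000 ng/mL
Rate = 161318.2 ng/hr ÷ 59000 ng/mL = 2.734206 mL/hr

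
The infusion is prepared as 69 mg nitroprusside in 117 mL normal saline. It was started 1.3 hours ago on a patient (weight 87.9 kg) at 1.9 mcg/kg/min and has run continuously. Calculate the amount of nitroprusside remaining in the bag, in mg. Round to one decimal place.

Dose = 1.9 mcg/kg/min × 87.9 kg = 167.01 mcg/min
167.01 mcg/min × 60 min/hr = 10020.6 mcg/hr
Concentration = 69 mg ÷ 117 mL = 0.5897436 mg/mL = 589.7436 mcg/mL
Rate = 10020.6 mcg/hr ÷ 589.7436 mcg/mL = 16.99145 mL/hr
Volume infused = 16.99145 mL/hr × 1.3 hr = 22.08889 mL
Volume remaining = 117 − 22.08889 = 94.91111 mL
Drug remaining = 94.91111 mL × 589.7436 mcg/mL = 55973.22 mcg = 55.97322 mg

56.0 mg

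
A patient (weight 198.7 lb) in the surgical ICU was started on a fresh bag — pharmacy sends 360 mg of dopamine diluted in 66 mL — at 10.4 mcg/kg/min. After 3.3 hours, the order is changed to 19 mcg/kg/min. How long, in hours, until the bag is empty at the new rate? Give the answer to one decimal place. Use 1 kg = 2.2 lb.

Initial rate:
Weight = 198.7 lb ÷ 2.2 lb/kg = 90.31818 kg
Dose = 10.4 mcg/kg/min × 90.31818 kg = 939.3091 mcg/min
939.3091 mcg/min × 60 min/hr = 56358.55 mcg/hr
Concentration = 360 mg ÷ 66 mL = 5.454545 mg/mL = 5454.545 mcg/mL
Rate = 56358.55 mcg/hr ÷ 5454.545 mcg/mL = 10.3324 mL/hr
Volume infused so far = 10.3324 mL/hr × 3.3 hr = 34.09692 mL
Volume remaining = 66 − 34.09692 = 31.90308 mL
New rate:
Dose = 19 mcg/kg/min × 90.31818 kg = 1716.045 mcg/min
1716.045 mcg/min × 60 min/hr = 102962.7 mcg/hr
Rate = 102962.7 mcg/hr ÷ 5454.545 mcg/mL = 18.8765 mL/hr
Time remaining = 31.90308 mL ÷ 18.8765 mL/hr = 1.690095 hr

1.7 hours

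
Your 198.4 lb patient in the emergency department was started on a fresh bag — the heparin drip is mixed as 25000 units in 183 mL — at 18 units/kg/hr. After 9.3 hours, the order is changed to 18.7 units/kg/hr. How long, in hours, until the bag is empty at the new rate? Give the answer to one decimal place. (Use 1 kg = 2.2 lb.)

Initial rate:
Weight = 198.4 lb ÷ 2.2 lb/kg = 90.18182 kg
Dose = 18 units/kg/hr × 90.18182 kg = 1623.273 units/hr
Concentration = 25000 units ÷ 183 mL = 136.612 units/mL
Rate = 1623.273 units/hr ÷ 136.612 units/mL = 11.88236 mL/hr
Volume infused so far = 11.88236 mL/hr × 9.3 hr = 110.5059 mL
Volume remaining = 183 − 110.5059 = 72.49409 mL
New rate:
Dose = 18.7 units/kg/hr × 90.18182 kg = 1686.4 units/hr
Rate = 1686.4 units/hr ÷ 136.612 units/mL = 12.34445 mL/hr
Time remaining = 72.49409 mL ÷ 12.34445 mL/hr = 5.872607 hr

5.9 hours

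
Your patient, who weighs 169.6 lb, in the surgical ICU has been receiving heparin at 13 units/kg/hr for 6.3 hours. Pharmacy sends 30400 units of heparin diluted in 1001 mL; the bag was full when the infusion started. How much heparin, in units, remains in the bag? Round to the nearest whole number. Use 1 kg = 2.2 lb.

24086 units

Weight = 169.6 lb ÷ 2.2 lb/kg = 77.09091 kg
Dose = 13 units/kg/hr × 77.09091 kg = 1002.182 units/hr
Concentration = 30400 units ÷ 1001 mL = 30.36963 units/mL
Rate = 1002.182 units/hr ÷ 30.36963 units/mL = 32.99947 mL/hr
Volume infused = 32.99947 mL/hr × 6.3 hr = 207.8967 mL
Volume remaining = 1001 − 207.8967 = 793.1033 mL
Drug remaining = 793.1033 mL × 30.36963 units/mL = 24086.25 units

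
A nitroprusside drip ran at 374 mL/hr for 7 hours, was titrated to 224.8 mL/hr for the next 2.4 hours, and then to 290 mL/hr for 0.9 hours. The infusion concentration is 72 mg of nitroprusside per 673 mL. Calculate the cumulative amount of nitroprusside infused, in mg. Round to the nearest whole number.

366 mg

Concentration = 72 mg ÷ 673 mL = 0.1069837 mg/mL
Stage 1: 374 mL/hr × 7 hr = 2618 mL → 2618 mL × 0.1069837 mg/mL = 280.0832 mg
Stage 2: 224.8 mL/hr × 2.4 hr = 539.52 mL → 539.52 mL × 0.1069837 mg/mL = 57.71982 mg
Stage 3: 290 mL/hr × 0.9 hr = 261 mL → 261 mL × 0.1069837 mg/mL = 27.92273 mg
Total = 280.0832 + 57.71982 + 27.92273 = 365.7258 mg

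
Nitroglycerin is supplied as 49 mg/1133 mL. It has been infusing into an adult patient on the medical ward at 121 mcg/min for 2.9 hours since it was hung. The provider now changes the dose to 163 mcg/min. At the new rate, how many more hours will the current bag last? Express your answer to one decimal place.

2.9 hours

Initial rate:
121 mcg/min × 60 min/hr = 7260 mcg/hr
Concentration = 49 mg ÷ 1133 mL = 0.04324801 mg/mL = 43.24801 mcg/mL
Rate = 7260 mcg/hr ÷ 43.24801 mcg/mL = 167.869 mL/hr
Volume infused so far = 167.869 mL/hr × 2.9 hr = 486.82 mL
Volume remaining = 1133 − 486.82 = 646.18 mL
New rate:
163 mcg/min × 60 min/hr = 9780 mcg/hr
Rate = 9780 mcg/hr ÷ 43.24801 mcg/mL = 226.1376 mL/hr
Time remaining = 646.18 mL ÷ 226.1376 mL/hr = 2.857464 hr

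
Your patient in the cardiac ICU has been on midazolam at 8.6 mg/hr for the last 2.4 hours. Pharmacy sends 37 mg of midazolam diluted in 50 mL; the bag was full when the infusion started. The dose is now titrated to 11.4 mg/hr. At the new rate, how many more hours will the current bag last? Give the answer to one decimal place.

Initial rate:
Concentration = 37 mg ÷ 50 mL = 0.74 mg/mL
Rate = 8.6 mg/hr ÷ 0.74 mg/mL = 11.62162 mL/hr
Volume infused so far = 11.62162 mL/hr × 2.4 hr = 27.89189 mL
Volume remaining = 50 − 27.89189 = 22.10811 mL
New rate:
Rate = 11.4 mg/hr ÷ 0.74 mg/mL = 15.40541 mL/hr
Time remaining = 22.10811 mL ÷ 15.40541 mL/hr = 1.435088 hr

1.4 hours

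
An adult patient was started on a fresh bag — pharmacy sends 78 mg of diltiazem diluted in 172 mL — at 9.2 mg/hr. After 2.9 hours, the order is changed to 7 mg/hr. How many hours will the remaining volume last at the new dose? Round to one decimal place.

Initial rate:
Concentration = 78 mg ÷ 172 mL = 0.4534884 mg/mL
Rate = 9.2 mg/hr ÷ 0.4534884 mg/mL = 20.28718 mL/hr
Volume infused so far = 20.28718 mL/hr × 2.9 hr = 58.83282 mL
Volume remaining = 172 − 58.83282 = 113.1672 mL
New rate:
Rate = 7 mg/hr ÷ 0.4534884 mg/mL = 15.4359 mL/hr
Time remaining = 113.1672 mL ÷ 15.4359 mL/hr = 7.331429 hr

7.3 hours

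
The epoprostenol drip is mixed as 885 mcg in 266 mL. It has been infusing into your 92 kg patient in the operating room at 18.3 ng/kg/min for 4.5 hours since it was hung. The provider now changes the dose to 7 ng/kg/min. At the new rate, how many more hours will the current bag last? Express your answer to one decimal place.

11.1 hours

Initial rate:
Dose = 18.3 ng/kg/min × 92 kg = 1683.6 ng/min
1683.6 ng/min × 60 min/hr = 101016 ng/hr
Concentration = 885 mcg ÷ 266 mL = 3.327068 mcg/mL = 3327.068 ng/mL
Rate = 101016 ng/hr ÷ 3327.068 ng/mL = 30.36187 mL/hr
Volume infused so far = 30.36187 mL/hr × 4.5 hr = 136.6284 mL
Volume remaining = 266 − 136.6284 = 129.3716 mL
New rate:
Dose = 7 ng/kg/min × 92 kg = 644 ng/min
644 ng/min × 60 min/hr = 38640 ng/hr
Rate = 38640 ng/hr ÷ 3327.068 ng/mL = 11.61383 mL/hr
Time remaining = 129.3716 mL ÷ 11.61383 mL/hr = 11.13944 hr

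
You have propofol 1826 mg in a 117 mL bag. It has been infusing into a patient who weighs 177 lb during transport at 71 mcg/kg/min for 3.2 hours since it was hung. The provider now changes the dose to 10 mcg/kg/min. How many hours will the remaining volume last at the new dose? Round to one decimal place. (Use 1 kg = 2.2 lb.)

15.1 hours

Initial rate:
Weight = 177 lb ÷ 2.2 lb/kg = 80.45455 kg
Dose = 71 mcg/kg/min × 80.45455 kg = 5712.273 mcg/min
5712.273 mcg/min × 60 min/hr = 342736.4 mcg/hr
Concentration = 1826 mg ÷ 117 mL = 15.60684 mg/mL = 15606.84 mcg/mL
Rate = 342736.4 mcg/hr ÷ 15606.84 mcg/mL = 21.96065 mL/hr
Volume infused so far = 21.96065 mL/hr × 3.2 hr = 70.27409 mL
Volume remaining = 117 − 70.27409 = 46.72591 mL
New rate:
Dose = 10 mcg/kg/min × 80.45455 kg = 804.5455 mcg/min
804.5455 mcg/min × 60 min/hr = 48272.73 mcg/hr
Rate = 48272.73 mcg/hr ÷ 15606.84 mcg/mL = 3.09305 mL/hr
Time remaining = 46.72591 mL ÷ 3.09305 mL/hr = 15.10674 hr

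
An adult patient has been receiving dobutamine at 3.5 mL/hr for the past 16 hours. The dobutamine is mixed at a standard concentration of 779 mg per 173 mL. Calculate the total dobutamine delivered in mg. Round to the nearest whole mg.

Concentration = 779 mg ÷ 173 mL = 4.50289 mg/mL = 4502.89 mcg/mL
Drug rate = 3.5 mL/hr × 4502.89 mcg/mL = 15760.12 mcg/hr
Total = 15760.12 mcg/hr × 16 hr = 252161.8 mcg = 252.1618 mg

252 mg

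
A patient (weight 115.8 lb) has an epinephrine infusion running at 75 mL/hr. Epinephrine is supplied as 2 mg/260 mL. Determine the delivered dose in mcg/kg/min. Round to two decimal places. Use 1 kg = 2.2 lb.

Weight = 115.8 lb ÷ 2.2 lb/kg = 52.63636 kg
Concentration = 2 mg ÷ 260 mL = 0.007692308 mg/mL = 7.692308 mcg/mL
Drug rate = 75 mL/hr × 7.692308 mcg/mL = 576.9231 mcg/hr
576.9231 mcg/hr ÷ 60 min/hr = 9.615385 mcg/min
9.615385 mcg/min ÷ 52.63636 kg = 0.1826757 mcg/kg/min

0.18 mcg/kg/min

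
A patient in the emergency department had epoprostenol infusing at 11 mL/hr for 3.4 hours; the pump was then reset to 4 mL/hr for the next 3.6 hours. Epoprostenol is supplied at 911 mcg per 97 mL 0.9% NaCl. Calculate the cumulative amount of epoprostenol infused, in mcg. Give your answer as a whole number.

486 mcg

Concentration = 911 mcg ÷ 97 mL = 9.391753 mcg/mL
Stage 1: 11 mL/hr × 3.4 hr = 37.4 mL → 37.4 mL × 9.391753 mcg/mL = 351.2515 mcg
Stage 2: 4 mL/hr × 3.6 hr = 14.4 mL → 14.4 mL × 9.391753 mcg/mL = 135.2412 mcg
Total = 351.2515 + 135.2412 = 486.4928 mcg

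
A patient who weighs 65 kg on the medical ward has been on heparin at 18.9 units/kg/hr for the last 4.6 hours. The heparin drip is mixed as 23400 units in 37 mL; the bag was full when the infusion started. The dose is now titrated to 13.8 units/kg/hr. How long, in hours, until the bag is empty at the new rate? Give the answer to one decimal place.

19.8 hours

Initial rate:
Dose = 18.9 units/kg/hr × 65 kg = 1228.5 units/hr
Concentration = 23400 units ÷ 37 mL = 632.4324 units/mL
Rate = 1228.5 units/hr ÷ 632.4324 units/mL = 1.9425 mL/hr
Volume infused so far = 1.9425 mL/hr × 4.6 hr = 8.9355 mL
Volume remaining = 37 − 8.9355 = 28.0645 mL
New rate:
Dose = 13.8 units/kg/hr × 65 kg = 897 units/hr
Rate = 897 units/hr ÷ 632.4324 units/mL = 1.418333 mL/hr
Time remaining = 28.0645 mL ÷ 1.418333 mL/hr = 19.78696 hr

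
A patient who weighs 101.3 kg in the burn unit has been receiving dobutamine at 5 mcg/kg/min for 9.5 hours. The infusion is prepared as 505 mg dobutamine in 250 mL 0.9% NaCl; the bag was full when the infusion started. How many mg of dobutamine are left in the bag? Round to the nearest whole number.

216 mg

Dose = 5 mcg/kg/min × 101.3 kg = 506.5 mcg/min
506.5 mcg/min × 60 min/hr = 30390 mcg/hr
Concentration = 505 mg ÷ 250 mL = 2.02 mg/mL = 2020 mcg/mL
Rate = 30390 mcg/hr ÷ 2020 mcg/mL = 15.04455 mL/hr
Volume infused = 15.04455 mL/hr × 9.5 hr = 142.9233 mL
Volume remaining = 250 − 142.9233 = 107.0767 mL
Drug remaining = 107.0767 mL × 2020 mcg/mL = 216295 mcg = 216.295 mg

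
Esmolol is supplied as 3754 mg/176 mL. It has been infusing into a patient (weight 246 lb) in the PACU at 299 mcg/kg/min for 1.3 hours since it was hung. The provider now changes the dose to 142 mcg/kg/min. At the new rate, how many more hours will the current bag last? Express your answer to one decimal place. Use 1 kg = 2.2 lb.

Initial rate:
Weight = 246 lb ÷ 2.2 lb/kg = 111.8182 kg
Dose = 299 mcg/kg/min × 111.8182 kg = 33433.64 mcg/min
33433.64 mcg/min × 60 min/hr = 2006018 mcg/hr
Concentration = 3754 mg ÷ 176 mL = 21.32955 mg/mL = 21329.55 mcg/mL
Rate = 2006018 mcg/hr ÷ 21329.55 mcg/mL = 94.0488 mL/hr
Volume infused so far = 94.0488 mL/hr × 1.3 hr = 122.2634 mL
Volume remaining = 176 − 122.2634 = 53.73656 mL
New rate:
Dose = 142 mcg/kg/min × 111.8182 kg = 15878.18 mcg/min
15878.18 mcg/min × 60 min/hr = 952690.9 mcg/hr
Rate = 952690.9 mcg/hr ÷ 21329.55 mcg/mL = 44.66532 mL/hr
Time remaining = 53.73656 mL ÷ 44.66532 mL/hr = 1.203094 hr

1.2 hours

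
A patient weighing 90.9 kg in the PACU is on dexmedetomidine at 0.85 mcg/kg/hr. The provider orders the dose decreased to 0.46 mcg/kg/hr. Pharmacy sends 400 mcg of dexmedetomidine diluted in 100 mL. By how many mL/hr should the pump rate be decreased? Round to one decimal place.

8.9 mL/hr

At the current dose:
Dose = 0.85 mcg/kg/hr × 90.9 kg = 77.265 mcg/hr
Concentration = 400 mcg ÷ 100 mL = 4 mcg/mL
Rate = 77.265 mcg/hr ÷ 4 mcg/mL = 19.31625 mL/hr
At the new dose:
Dose = 0.46 mcg/kg/hr × 90.9 kg = 41.814 mcg/hr
Rate = 41.814 mcg/hr ÷ 4 mcg/mL = 10.4535 mL/hr
Change = 10.4535 − 19.31625 = -8.86275 mL/hr → 8.86275 mL/hr decrease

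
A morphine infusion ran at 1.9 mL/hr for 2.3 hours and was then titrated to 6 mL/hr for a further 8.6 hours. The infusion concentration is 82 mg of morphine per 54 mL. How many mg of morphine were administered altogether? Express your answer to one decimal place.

Concentration = 82 mg ÷ 54 mL = 1.518519 mg/mL
Stage 1: 1.9 mL/hr × 2.3 hr = 4.37 mL → 4.37 mL × 1.518519 mg/mL = 6.635926 mg
Stage 2: 6 mL/hr × 8.6 hr = 51.6 mL → 51.6 mL × 1.518519 mg/mL = 78.35556 mg
Total = 6.635926 + 78.35556 = 84.99148 mg

85.0 mg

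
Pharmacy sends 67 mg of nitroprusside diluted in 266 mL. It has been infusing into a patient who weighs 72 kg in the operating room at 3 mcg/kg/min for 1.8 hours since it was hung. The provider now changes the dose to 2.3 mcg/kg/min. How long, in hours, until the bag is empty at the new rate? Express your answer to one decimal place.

Initial rate:
Dose = 3 mcg/kg/min × 72 kg = 216 mcg/min
216 mcg/min × 60 min/hr = 12960 mcg/hr
Concentration = 67 mg ÷ 266 mL = 0.2518797 mg/mL = 251.8797 mcg/mL
Rate = 12960 mcg/hr ÷ 251.8797 mcg/mL = 51.45313 mL/hr
Volume infused so far = 51.45313 mL/hr × 1.8 hr = 92.61564 mL
Volume remaining = 266 − 92.61564 = 173.3844 mL
New rate:
Dose = 2.3 mcg/kg/min × 72 kg = 165.6 mcg/min
165.6 mcg/min × 60 min/hr = 9936 mcg/hr
Rate = 9936 mcg/hr ÷ 251.8797 mcg/mL = 39.4474 mL/hr
Time remaining = 173.3844 mL ÷ 39.4474 mL/hr = 4.39533 hr

4.4 hours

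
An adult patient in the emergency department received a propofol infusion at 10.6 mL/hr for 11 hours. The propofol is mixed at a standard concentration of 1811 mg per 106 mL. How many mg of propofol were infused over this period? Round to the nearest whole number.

Concentration = 1811 mg ÷ 106 mL = 17.08491 mg/mL
Drug rate = 10.6 mL/hr × 17.08491 mg/mL = 181.1 mg/hr
Total = 181.1 mg/hr × 11 hr = 1992.1 mg

1992 mg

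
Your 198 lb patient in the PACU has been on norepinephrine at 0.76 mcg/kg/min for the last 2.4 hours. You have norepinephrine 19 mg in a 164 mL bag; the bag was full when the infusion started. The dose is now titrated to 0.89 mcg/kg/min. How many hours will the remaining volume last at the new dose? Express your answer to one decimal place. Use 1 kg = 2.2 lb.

Initial rate:
Weight = 198 lb ÷ 2.2 lb/kg = 90 kg
Dose = 0.76 mcg/kg/min × 90 kg = 68.4 mcg/min
68.4 mcg/min × 60 min/hr = 4104 mcg/hr
Concentration = 19 mg ÷ 164 mL = 0.1158537 mg/mL = 115.8537 mcg/mL
Rate = 4104 mcg/hr ÷ 115.8537 mcg/mL = 35.424 mL/hr
Volume infused so far = 35.424 mL/hr × 2.4 hr = 85.0176 mL
Volume remaining = 164 − 85.0176 = 78.9824 mL
New rate:
Dose = 0.89 mcg/kg/min × 90 kg = 80.1 mcg/min
80.1 mcg/min × 60 min/hr = 4806 mcg/hr
Rate = 4806 mcg/hr ÷ 115.8537 mcg/mL = 41.48337 mL/hr
Time remaining = 78.9824 mL ÷ 41.48337 mL/hr = 1.903953 hr

1.9 hours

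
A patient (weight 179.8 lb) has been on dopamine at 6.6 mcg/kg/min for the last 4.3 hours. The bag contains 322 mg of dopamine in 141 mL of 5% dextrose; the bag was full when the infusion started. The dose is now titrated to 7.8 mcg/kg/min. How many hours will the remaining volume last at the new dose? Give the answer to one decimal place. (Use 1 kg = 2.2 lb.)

Initial rate:
Weight = 179.8 lb ÷ 2.2 lb/kg = 81.72727 kg
Dose = 6.6 mcg/kg/min × 81.72727 kg = 539.4 mcg/min
539.4 mcg/min × 60 min/hr = 32364 mcg/hr
Concentration = 322 mg ÷ 141 mL = 2.283688 mg/mL = 2283.688 mcg/mL
Rate = 32364 mcg/hr ÷ 2283.688 mcg/mL = 14.17181 mL/hr
Volume infused so far = 14.17181 mL/hr × 4.3 hr = 60.9388 mL
Volume remaining = 141 − 60.9388 = 80.0612 mL
New rate:
Dose = 7.8 mcg/kg/min × 81.72727 kg = 637.4727 mcg/min
637.4727 mcg/min × 60 min/hr = 38248.36 mcg/hr
Rate = 38248.36 mcg/hr ÷ 2283.688 mcg/mL = 16.74851 mL/hr
Time remaining = 80.0612 mL ÷ 16.74851 mL/hr = 4.780199 hr

4.8 hours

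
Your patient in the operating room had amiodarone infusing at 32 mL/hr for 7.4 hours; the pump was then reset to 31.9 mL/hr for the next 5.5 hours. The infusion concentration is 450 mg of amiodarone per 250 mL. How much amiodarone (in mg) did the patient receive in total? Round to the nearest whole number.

Concentration = 450 mg ÷ 250 mL = 1.8 mg/mL
Stage 1: 32 mL/hr × 7.4 hr = 236.8 mL → 236.8 mL × 1.8 mg/mL = 426.24 mg
Stage 2: 31.9 mL/hr × 5.5 hr = 175.45 mL → 175.45 mL × 1.8 mg/mL = 315.81 mg
Total = 426.24 + 315.81 = 742.05 mg

742 mg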